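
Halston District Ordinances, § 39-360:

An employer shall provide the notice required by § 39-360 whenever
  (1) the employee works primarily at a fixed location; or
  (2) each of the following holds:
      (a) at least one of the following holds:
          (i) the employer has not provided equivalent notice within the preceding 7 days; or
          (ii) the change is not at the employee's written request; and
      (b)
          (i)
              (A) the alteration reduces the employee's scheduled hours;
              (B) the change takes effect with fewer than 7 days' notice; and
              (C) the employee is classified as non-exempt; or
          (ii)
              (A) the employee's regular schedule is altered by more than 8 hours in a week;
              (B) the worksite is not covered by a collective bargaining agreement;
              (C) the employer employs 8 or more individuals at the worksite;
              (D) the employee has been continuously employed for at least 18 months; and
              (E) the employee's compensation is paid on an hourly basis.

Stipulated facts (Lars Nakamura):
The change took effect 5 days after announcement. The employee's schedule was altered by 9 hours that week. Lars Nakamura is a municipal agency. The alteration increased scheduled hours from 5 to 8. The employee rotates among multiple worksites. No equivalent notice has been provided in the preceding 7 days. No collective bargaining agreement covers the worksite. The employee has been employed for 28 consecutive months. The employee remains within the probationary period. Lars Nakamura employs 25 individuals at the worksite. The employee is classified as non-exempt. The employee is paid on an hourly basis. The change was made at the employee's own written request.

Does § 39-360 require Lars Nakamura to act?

(1) fixed location — not met.
(i) no recent notice — satisfied.
(ii) not employee-requested — fails.
(a): T OR F → true.
(A) hours reduced — not satisfied.
(B) < 7 days' notice — satisfied.
(C) non-exempt — holds.
(i) = F AND T AND T = false.
(A) schedule shift > 8h — holds.
(B) no CBA — holds.
(C) ≥ 8 at site — met.
(D) tenure ≥ 18 mo. — satisfied.
(E) hourly-paid — holds.
(ii): T AND T AND T AND T AND T → true.
So (b) is satisfied (F OR T).
(2): T AND T → true.
So Overall is satisfied (F OR T).

Yes — required.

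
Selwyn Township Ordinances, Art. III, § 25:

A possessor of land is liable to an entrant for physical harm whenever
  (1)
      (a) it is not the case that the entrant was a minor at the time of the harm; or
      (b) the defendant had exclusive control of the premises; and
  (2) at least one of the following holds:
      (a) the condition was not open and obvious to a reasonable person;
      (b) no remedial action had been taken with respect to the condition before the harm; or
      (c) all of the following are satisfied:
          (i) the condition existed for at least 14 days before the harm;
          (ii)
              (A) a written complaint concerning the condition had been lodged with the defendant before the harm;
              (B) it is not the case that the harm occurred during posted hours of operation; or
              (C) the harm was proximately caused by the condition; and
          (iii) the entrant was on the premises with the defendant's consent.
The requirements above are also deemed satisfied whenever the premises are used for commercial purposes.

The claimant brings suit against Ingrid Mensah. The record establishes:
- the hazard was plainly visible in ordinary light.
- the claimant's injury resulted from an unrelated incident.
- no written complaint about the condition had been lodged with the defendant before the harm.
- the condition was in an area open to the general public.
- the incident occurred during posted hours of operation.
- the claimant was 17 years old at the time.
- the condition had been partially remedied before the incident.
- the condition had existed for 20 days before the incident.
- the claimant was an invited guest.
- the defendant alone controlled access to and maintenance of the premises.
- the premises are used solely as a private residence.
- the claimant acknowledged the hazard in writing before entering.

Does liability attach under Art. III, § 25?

No — not liable.

(a) not (entrant a minor) — not satisfied.
(b) exclusive control — satisfied.
So (1) is satisfied (F OR T).
(a) not open/obvious — not satisfied.
(b) no remedial action — not satisfied.
(i) condition ≥14 days old — satisfied.
(A) complaint lodged — not satisfied.
(B) not (during posted hours) — not met.
(C) proximate cause — fails.
(ii) = F OR F OR F = false.
(iii) consent to enter — satisfied.
(c) = T AND F AND T = false.
(2): F OR F OR F → false.
Overall = T AND F = false.
Exception (commercial use) — not satisfied.
Result: main false OR exception false → false.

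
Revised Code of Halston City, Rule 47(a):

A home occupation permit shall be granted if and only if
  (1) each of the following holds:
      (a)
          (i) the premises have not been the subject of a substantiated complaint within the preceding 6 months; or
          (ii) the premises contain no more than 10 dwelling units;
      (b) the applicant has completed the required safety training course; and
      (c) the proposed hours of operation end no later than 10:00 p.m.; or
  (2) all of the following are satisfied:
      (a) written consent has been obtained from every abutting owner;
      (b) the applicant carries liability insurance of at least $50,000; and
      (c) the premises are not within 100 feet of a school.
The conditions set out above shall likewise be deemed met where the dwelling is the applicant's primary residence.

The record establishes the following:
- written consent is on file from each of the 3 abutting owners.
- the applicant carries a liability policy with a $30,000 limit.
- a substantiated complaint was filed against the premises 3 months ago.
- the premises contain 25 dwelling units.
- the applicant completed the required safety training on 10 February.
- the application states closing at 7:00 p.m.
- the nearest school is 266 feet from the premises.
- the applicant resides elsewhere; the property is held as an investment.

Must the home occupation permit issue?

(i) no complaint in 6 mo. — fails.
(ii) ≤ 10 units — not met.
(a) = F OR F = false.
(b) safety training — met.
(c) closes by 10 p.m. — met.
So (1) is not satisfied (F AND T AND T).
(a) all abutters consent — holds.
(b) insurance ≥ $50,000 — not satisfied.
(c) ≥100 ft from school — met.
(2) = T AND F AND T = false.
Overall: F OR F → false.
Exception (primary residence) — not satisfied.
Result: main false OR exception false → false.

No — denied.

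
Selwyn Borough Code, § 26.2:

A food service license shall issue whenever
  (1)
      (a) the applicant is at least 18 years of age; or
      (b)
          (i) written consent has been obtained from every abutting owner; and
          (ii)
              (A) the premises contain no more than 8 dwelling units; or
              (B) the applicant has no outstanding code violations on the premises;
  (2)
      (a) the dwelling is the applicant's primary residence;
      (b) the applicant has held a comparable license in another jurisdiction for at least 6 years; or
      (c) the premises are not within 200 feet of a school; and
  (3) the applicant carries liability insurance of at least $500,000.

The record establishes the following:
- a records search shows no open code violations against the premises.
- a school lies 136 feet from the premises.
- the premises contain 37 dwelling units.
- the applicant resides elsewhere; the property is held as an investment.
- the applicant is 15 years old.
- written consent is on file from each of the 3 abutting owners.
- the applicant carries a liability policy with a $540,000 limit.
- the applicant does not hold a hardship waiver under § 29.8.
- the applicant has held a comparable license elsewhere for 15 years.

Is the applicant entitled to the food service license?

Yes — granted.

(a) age ≥ 18 — fails.
(i) all abutters consent — satisfied.
(A) ≤ 8 units — not satisfied.
(B) no code violations — satisfied.
(ii) = F OR T = true.
(b): T AND T → true.
So (1) is satisfied (F OR T).
(a) primary residence — not satisfied.
(b) prior license ≥ 6 yr — met.
(c) ≥200 ft from school — not satisfied.
(2): F OR T OR F → true.
(3) insurance ≥ $500,000 — holds.
Overall: T AND T AND T → true.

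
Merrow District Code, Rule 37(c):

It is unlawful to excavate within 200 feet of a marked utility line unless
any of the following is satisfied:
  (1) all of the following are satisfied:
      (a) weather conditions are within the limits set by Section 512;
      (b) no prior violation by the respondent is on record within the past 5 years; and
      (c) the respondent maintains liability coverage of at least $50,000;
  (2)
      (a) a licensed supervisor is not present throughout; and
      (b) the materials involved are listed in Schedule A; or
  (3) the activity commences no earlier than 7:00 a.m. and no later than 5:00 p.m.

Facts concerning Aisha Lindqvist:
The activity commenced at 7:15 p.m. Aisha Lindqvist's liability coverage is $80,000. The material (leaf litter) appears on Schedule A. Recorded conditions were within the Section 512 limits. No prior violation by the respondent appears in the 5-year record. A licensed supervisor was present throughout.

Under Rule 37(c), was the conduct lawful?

(a) weather ok — satisfied.
(b) no prior violation — satisfied.
(c) coverage ≥ $50,000 — met.
(1) = T AND T AND T = true.
(a) not (supervisor present) — not met.
(b) Schedule A material — holds.
So (2) is not satisfied (F AND T).
(3) start within hours — not satisfied.
Overall: T OR F OR F → true.

Yes — lawful.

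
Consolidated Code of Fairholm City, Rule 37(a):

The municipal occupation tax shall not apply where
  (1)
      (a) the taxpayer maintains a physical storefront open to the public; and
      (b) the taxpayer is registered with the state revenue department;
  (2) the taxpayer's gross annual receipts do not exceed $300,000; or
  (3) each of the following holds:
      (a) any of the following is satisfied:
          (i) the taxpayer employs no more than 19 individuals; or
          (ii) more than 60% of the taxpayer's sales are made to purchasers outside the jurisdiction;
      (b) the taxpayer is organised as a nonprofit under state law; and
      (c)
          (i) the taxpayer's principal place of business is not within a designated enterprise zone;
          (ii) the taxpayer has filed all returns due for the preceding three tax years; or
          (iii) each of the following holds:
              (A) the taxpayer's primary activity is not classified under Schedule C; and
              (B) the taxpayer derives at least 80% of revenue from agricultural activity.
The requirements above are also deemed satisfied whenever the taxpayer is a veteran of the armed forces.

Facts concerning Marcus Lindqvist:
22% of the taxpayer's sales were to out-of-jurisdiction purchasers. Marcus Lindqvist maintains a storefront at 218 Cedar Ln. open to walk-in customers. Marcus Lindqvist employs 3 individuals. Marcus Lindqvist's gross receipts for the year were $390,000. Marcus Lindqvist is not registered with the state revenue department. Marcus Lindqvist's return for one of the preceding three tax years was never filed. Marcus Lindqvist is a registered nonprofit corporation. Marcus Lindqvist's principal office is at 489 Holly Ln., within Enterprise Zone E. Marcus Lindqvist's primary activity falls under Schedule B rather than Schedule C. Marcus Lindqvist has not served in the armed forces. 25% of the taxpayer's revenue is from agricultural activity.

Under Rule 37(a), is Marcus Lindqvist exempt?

(a) has storefront — holds.
(b) state-registered — not satisfied.
So (1) is not satisfied (T AND F).
(2) receipts ≤ $300,000 — fails.
(i) ≤ 19 employees — holds.
(ii) >60% out-of-jur. sales — not met.
(a): T OR F → true.
(b) nonprofit — holds.
(i) not (in enterprise zone) — not satisfied.
(ii) returns current — not satisfied.
(A) not (Schedule C activity) — holds.
(B) ≥80% agricultural — fails.
(iii) = T AND F = false.
So (c) is not satisfied (F OR F OR F).
So (3) is not satisfied (T AND T AND F).
Overall: F OR F OR F → false.
Exception (veteran) — not satisfied.
Result: main false OR exception false → false.

No — not exempt.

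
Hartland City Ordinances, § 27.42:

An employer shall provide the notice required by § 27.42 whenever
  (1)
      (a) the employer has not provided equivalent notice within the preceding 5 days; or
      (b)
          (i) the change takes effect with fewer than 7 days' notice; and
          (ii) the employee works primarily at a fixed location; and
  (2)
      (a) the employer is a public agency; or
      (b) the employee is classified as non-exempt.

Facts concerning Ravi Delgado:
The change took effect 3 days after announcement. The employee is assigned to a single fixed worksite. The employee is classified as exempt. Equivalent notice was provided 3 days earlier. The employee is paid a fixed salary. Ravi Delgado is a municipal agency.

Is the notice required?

(a) no recent notice — fails.
(i) < 7 days' notice — met.
(ii) fixed location — met.
(b): T AND T → true.
(1) = F OR T = true.
(a) public agency — satisfied.
(b) non-exempt — not met.
So (2) is satisfied (T OR F).
So Overall is satisfied (T AND T).

Yes — required.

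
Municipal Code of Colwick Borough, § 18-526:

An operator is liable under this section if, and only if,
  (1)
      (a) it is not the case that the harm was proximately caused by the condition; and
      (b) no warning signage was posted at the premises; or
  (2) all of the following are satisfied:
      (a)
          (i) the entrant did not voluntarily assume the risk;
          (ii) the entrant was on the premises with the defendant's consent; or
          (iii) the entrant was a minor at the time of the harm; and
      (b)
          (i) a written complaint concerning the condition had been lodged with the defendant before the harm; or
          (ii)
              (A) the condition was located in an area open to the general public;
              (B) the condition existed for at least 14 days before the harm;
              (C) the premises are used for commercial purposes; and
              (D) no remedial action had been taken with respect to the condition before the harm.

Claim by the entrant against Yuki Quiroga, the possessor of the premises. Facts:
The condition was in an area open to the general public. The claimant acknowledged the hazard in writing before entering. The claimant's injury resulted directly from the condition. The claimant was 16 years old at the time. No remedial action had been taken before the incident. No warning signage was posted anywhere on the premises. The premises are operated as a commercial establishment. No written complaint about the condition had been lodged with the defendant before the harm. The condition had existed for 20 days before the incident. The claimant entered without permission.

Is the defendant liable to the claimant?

(a) not (proximate cause) — not satisfied.
(b) no signage posted — met.
So (1) is not satisfied (F AND T).
(i) no assumed risk — not satisfied.
(ii) consent to enter — not met.
(iii) entrant a minor — met.
(a): F OR F OR T → true.
(i) complaint lodged — fails.
(A) public area — satisfied.
(B) condition ≥14 days old — met.
(C) commercial use — satisfied.
(D) no remedial action — satisfied.
So (ii) is satisfied (T AND T AND T AND T).
(b) = F OR T = true.
(2) = T AND T = true.
Overall: F OR T → true.

Yes — liable.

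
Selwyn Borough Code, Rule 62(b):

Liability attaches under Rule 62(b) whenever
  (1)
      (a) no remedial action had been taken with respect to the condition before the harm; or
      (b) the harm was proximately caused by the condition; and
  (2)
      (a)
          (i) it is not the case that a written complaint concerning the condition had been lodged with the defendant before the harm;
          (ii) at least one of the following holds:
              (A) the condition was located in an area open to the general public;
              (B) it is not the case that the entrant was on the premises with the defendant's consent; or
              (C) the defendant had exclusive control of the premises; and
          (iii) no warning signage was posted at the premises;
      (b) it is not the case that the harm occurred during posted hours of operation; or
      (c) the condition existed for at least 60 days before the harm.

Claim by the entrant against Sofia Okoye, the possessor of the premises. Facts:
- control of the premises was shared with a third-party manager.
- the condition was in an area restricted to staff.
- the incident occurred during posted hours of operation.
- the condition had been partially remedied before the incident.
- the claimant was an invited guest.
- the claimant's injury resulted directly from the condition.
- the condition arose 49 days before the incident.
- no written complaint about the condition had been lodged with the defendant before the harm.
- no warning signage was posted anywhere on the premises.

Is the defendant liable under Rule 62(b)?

(a) no remedial action — fails.
(b) proximate cause — holds.
(1): F OR T → true.
(i) not (complaint lodged) — holds.
(A) public area — not satisfied.
(B) not (consent to enter) — fails.
(C) exclusive control — not met.
(ii): F OR F OR F → false.
(iii) no signage posted — met.
(a): T AND F AND T → false.
(b) not (during posted hours) — not met.
(c) condition ≥60 days old — not satisfied.
(2) = F OR F OR F = false.
Overall: T AND F → false.

No — not liable.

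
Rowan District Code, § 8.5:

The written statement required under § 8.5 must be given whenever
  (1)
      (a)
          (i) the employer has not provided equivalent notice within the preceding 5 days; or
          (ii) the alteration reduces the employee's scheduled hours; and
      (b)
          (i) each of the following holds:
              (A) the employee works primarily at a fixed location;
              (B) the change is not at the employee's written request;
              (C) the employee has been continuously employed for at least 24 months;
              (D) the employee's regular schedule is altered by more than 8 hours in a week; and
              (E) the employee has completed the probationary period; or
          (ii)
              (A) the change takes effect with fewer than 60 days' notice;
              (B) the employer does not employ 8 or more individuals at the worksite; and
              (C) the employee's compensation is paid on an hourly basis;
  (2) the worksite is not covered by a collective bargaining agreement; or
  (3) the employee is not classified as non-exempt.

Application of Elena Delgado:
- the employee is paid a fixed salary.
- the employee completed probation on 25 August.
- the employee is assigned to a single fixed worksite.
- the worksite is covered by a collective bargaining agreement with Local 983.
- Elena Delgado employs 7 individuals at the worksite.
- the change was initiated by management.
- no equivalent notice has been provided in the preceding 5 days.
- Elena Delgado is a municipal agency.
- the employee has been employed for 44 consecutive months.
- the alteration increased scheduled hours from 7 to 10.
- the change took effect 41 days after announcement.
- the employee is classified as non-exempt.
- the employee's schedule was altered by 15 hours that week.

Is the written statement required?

(i) no recent notice — met.
(ii) hours reduced — not satisfied.
So (a) is satisfied (T OR F).
(A) fixed location — holds.
(B) not employee-requested — satisfied.
(C) tenure ≥ 24 mo. — met.
(D) schedule shift > 8h — satisfied.
(E) past probation — satisfied.
(i): T AND T AND T AND T AND T → true.
(A) < 60 days' notice — satisfied.
(B) not (≥ 8 at site) — met.
(C) hourly-paid — not met.
So (ii) is not satisfied (T AND T AND F).
(b): T OR F → true.
(1): T AND T → true.
(2) no CBA — fails.
(3) not (non-exempt) — not met.
Overall = T OR F OR F = true.

Yes — required.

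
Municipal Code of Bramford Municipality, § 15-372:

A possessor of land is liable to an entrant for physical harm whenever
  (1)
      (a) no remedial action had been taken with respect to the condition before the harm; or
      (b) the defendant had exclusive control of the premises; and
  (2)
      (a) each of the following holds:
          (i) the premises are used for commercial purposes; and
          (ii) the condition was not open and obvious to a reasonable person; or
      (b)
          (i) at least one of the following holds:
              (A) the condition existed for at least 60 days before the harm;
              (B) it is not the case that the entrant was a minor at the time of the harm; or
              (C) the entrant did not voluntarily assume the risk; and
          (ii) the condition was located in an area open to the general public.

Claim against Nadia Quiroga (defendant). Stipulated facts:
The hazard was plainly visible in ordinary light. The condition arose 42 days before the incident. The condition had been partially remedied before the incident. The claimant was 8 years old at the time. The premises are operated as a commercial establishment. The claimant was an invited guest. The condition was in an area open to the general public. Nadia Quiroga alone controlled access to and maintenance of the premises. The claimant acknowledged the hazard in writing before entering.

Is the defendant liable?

(a) no remedial action — not met.
(b) exclusive control — met.
(1) = F OR T = true.
(i) commercial use — satisfied.
(ii) not open/obvious — not met.
(a): T AND F → false.
(A) condition ≥60 days old — not satisfied.
(B) not (entrant a minor) — fails.
(C) no assumed risk — not met.
(i) = F OR F OR F = false.
(ii) public area — met.
(b) = F AND T = false.
(2) = F OR F = false.
So Overall is not satisfied (T AND F).

No — not liable.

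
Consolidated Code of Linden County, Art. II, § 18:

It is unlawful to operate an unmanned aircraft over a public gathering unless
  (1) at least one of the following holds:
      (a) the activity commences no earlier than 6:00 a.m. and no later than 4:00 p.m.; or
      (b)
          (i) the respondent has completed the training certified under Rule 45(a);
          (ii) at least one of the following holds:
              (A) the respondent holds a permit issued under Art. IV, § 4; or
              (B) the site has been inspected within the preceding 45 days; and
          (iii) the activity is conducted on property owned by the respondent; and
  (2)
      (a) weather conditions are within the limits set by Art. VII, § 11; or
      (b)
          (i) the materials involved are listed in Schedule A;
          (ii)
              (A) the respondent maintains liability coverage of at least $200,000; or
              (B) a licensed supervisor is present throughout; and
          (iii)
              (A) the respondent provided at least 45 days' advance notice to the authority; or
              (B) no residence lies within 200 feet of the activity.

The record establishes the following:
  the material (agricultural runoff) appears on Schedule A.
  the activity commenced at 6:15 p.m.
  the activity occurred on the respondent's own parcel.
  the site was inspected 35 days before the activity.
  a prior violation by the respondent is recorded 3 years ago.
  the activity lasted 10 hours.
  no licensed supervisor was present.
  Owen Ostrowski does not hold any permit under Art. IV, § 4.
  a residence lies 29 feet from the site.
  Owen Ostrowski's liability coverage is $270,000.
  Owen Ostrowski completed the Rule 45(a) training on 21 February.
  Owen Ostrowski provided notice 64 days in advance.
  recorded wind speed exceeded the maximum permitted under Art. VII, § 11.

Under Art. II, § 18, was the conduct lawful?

(a) start within hours — fails.
(i) training certified — holds.
(A) holds permit — fails.
(B) site inspected — satisfied.
(ii) = F OR T = true.
(iii) own property — met.
(b) = T AND T AND T = true.
(1) = F OR T = true.
(a) weather ok — not met.
(i) Schedule A material — satisfied.
(A) coverage ≥ $200,000 — holds.
(B) supervisor present — not satisfied.
(ii) = T OR F = true.
(A) ≥45 days' notice — met.
(B) no residence in 200 ft — fails.
(iii): T OR F → true.
(b) = T AND T AND T = true.
(2) = F OR T = true.
So Overall is satisfied (T AND T).

Yes — lawful.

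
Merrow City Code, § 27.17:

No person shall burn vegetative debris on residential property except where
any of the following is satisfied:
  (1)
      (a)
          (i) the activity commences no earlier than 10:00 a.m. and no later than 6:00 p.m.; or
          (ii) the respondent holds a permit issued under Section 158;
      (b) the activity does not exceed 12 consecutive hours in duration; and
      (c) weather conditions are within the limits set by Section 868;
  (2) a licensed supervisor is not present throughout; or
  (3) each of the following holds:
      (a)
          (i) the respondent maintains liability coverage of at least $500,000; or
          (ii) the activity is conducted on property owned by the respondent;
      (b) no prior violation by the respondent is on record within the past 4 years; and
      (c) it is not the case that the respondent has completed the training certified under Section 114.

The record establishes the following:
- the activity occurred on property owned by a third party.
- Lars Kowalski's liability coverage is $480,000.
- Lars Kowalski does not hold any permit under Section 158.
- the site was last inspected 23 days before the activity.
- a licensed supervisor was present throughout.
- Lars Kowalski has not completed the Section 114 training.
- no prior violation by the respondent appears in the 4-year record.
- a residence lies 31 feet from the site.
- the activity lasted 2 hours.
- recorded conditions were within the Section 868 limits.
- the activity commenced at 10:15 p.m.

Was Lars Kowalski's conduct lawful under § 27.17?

No — unlawful.

(i) start within hours — fails.
(ii) holds permit — not satisfied.
So (a) is not satisfied (F OR F).
(b) ≤ 12 hrs duration — holds.
(c) weather ok — satisfied.
(1) = F AND T AND T = false.
(2) not (supervisor present) — not met.
(i) coverage ≥ $500,000 — fails.
(ii) own property — not met.
(a): F OR F → false.
(b) no prior violation — met.
(c) not (training certified) — met.
So (3) is not satisfied (F AND T AND T).
So Overall is not satisfied (F OR F OR F).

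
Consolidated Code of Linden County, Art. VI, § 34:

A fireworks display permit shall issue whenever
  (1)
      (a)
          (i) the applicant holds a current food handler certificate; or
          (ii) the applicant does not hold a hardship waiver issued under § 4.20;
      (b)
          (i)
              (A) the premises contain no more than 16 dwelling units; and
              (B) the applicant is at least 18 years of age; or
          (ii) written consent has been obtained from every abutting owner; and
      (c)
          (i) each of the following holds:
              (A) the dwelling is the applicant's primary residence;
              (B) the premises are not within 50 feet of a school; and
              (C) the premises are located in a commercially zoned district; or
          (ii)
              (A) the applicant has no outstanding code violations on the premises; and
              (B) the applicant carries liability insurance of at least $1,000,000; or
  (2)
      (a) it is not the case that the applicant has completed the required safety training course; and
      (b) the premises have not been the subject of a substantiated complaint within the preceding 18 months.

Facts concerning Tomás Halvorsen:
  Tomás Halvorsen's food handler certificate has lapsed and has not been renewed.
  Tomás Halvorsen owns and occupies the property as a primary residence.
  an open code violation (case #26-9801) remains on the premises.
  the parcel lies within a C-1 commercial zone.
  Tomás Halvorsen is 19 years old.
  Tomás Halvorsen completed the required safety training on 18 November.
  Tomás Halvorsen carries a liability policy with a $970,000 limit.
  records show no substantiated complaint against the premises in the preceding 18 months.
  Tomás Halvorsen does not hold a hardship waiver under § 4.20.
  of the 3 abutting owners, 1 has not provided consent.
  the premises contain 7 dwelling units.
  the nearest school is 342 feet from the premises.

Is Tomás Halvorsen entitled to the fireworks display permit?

(i) food handler cert. — not met.
(ii) not (hardship waiver) — met.
(a) = F OR T = true.
(A) ≤ 16 units — met.
(B) age ≥ 18 — holds.
(i) = T AND T = true.
(ii) all abutters consent — not met.
So (b) is satisfied (T OR F).
(A) primary residence — satisfied.
(B) ≥50 ft from school — holds.
(C) commercially zoned — met.
(i): T AND T AND T → true.
(A) no code violations — fails.
(B) insurance ≥ $1,000,000 — not satisfied.
So (ii) is not satisfied (F AND F).
(c): T OR F → true.
So (1) is satisfied (T AND T AND T).
(a) not (safety training) — not met.
(b) no complaint in 18 mo. — satisfied.
(2): F AND T → false.
Overall = T OR F = true.

Yes — granted.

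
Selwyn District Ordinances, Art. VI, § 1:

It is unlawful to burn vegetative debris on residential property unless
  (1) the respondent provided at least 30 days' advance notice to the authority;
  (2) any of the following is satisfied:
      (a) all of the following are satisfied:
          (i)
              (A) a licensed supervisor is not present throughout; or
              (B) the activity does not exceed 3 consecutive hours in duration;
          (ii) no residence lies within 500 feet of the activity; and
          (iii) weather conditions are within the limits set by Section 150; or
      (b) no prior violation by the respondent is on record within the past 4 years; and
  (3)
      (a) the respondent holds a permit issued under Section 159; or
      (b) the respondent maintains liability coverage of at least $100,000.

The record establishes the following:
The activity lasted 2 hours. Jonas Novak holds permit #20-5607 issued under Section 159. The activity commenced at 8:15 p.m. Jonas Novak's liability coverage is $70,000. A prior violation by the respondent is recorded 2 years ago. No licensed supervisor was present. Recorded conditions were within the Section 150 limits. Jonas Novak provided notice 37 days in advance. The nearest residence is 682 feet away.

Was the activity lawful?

Yes — lawful.

(1) ≥30 days' notice — satisfied.
(A) not (supervisor present) — satisfied.
(B) ≤ 3 hrs duration — holds.
(i) = T OR T = true.
(ii) no residence in 500 ft — satisfied.
(iii) weather ok — satisfied.
(a): T AND T AND T → true.
(b) no prior violation — fails.
So (2) is satisfied (T OR F).
(a) holds permit — holds.
(b) coverage ≥ $100,000 — fails.
(3) = T OR F = true.
Overall: T AND T AND T → true.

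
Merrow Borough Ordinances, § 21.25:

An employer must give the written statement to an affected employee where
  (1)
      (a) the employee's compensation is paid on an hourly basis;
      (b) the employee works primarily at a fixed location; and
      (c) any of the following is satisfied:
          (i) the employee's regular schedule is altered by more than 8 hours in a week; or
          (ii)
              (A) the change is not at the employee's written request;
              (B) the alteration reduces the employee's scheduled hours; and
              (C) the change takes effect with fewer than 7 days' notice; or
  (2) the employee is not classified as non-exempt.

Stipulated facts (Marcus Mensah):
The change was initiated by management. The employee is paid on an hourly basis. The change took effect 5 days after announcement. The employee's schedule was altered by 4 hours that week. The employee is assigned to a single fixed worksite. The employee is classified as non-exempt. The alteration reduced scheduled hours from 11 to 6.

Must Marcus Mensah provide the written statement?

(a) hourly-paid — satisfied.
(b) fixed location — met.
(i) schedule shift > 8h — not met.
(A) not employee-requested — satisfied.
(B) hours reduced — holds.
(C) < 7 days' notice — met.
(ii): T AND T AND T → true.
(c) = F OR T = true.
(1) = T AND T AND T = true.
(2) not (non-exempt) — fails.
Overall: T OR F → true.

Yes — required.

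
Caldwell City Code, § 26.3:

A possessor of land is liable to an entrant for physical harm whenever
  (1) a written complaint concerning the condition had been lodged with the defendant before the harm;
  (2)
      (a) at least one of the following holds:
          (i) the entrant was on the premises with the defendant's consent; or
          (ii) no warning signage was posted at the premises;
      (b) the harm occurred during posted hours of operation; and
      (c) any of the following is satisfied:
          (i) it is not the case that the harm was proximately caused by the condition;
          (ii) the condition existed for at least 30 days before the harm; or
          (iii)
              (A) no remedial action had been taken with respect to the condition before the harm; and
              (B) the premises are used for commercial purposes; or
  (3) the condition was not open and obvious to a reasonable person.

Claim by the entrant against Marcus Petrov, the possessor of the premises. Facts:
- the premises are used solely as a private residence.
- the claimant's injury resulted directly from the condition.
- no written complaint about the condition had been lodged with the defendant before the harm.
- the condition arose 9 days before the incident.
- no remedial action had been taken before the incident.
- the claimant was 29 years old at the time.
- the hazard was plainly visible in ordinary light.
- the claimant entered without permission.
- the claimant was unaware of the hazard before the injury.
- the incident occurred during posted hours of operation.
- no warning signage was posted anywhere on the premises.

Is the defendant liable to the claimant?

No — not liable.

(1) complaint lodged — not satisfied.
(i) consent to enter — fails.
(ii) no signage posted — holds.
(a) = F OR T = true.
(b) during posted hours — holds.
(i) not (proximate cause) — not satisfied.
(ii) condition ≥30 days old — fails.
(A) no remedial action — met.
(B) commercial use — fails.
(iii) = T AND F = false.
(c) = F OR F OR F = false.
So (2) is not satisfied (T AND T AND F).
(3) not open/obvious — not satisfied.
Overall = F OR F OR F = false.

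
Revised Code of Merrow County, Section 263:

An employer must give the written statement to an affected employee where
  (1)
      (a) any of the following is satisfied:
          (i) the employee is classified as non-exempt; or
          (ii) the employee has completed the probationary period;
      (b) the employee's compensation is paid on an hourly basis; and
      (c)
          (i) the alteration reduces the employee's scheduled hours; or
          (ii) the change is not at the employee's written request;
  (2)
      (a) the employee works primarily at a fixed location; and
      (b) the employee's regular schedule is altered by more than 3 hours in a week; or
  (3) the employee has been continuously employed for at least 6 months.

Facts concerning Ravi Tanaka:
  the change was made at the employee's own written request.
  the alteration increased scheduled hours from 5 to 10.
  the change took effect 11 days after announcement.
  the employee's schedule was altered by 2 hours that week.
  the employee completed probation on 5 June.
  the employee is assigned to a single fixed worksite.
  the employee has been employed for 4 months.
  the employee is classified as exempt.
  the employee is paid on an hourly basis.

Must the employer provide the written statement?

No — not required.

(i) non-exempt — not met.
(ii) past probation — holds.
(a): F OR T → true.
(b) hourly-paid — satisfied.
(i) hours reduced — not met.
(ii) not employee-requested — not satisfied.
So (c) is not satisfied (F OR F).
So (1) is not satisfied (T AND T AND F).
(a) fixed location — satisfied.
(b) schedule shift > 3h — fails.
So (2) is not satisfied (T AND F).
(3) tenure ≥ 6 mo. — not satisfied.
Overall = F OR F OR F = false.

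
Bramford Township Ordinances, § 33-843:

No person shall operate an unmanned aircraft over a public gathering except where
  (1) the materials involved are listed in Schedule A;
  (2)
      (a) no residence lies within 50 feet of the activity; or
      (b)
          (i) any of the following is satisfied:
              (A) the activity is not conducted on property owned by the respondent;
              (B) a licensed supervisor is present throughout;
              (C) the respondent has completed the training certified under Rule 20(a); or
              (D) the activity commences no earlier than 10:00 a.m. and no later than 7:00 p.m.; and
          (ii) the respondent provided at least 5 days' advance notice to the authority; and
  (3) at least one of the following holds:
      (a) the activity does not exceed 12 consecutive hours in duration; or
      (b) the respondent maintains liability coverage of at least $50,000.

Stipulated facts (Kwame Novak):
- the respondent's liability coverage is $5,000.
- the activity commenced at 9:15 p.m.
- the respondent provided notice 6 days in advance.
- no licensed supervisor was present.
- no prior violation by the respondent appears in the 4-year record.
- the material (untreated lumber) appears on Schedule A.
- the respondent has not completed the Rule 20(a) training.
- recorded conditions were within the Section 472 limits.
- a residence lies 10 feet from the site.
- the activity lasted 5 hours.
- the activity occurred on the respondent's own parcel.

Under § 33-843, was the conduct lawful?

(1) Schedule A material — holds.
(a) no residence in 50 ft — not satisfied.
(A) not (own property) — fails.
(B) supervisor present — not met.
(C) training certified — fails.
(D) start within hours — fails.
(i) = F OR F OR F OR F = false.
(ii) ≥5 days' notice — satisfied.
(b) = F AND T = false.
So (2) is not satisfied (F OR F).
(a) ≤ 12 hrs duration — holds.
(b) coverage ≥ $50,000 — not met.
(3) = T OR F = true.
Overall: T AND F AND T → false.

No — unlawful.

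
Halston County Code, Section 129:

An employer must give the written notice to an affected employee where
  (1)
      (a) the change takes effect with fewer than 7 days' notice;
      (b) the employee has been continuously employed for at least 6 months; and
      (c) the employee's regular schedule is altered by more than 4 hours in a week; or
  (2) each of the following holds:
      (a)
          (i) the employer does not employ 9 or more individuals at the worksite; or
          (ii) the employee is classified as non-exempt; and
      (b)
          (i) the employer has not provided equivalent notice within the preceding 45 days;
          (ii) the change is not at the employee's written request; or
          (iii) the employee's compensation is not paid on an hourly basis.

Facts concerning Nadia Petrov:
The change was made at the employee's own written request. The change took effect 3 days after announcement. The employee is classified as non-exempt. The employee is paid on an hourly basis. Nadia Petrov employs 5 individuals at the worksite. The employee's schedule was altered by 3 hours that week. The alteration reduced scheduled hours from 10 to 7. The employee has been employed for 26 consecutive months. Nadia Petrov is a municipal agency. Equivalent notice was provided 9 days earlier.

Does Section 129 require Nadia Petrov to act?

(a) < 7 days' notice — met.
(b) tenure ≥ 6 mo. — satisfied.
(c) schedule shift > 4h — not met.
So (1) is not satisfied (T AND T AND F).
(i) not (≥ 9 at site) — holds.
(ii) non-exempt — met.
(a): T OR T → true.
(i) no recent notice — fails.
(ii) not employee-requested — not met.
(iii) not (hourly-paid) — fails.
(b) = F OR F OR F = false.
(2): T AND F → false.
So Overall is not satisfied (F OR F).

No — not required.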